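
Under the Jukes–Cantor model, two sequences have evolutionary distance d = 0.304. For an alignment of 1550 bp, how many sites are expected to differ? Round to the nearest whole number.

Invert JC69: p = (3/4)(1 − e^(−4d/3)) = 0.75 × (1 − e^(-0.405333)) = 0.75 × (1 − 0.666755) = 0.249934.
Expected differing sites = pL ≈ 0.249934 × 1550 = 387.3977 ≈ 387.

387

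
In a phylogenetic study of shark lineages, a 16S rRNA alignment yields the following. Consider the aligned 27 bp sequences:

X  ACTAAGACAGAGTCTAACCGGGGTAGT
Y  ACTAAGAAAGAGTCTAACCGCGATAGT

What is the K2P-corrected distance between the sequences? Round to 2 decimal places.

0.12

Of 27 sites, 1 differences are transitions and 2 are transversions, so P = 1/27 ≈ 0.037037 and Q = 2/27 ≈ 0.074074.
Under the Kimura two-parameter model, d = −½ ln(1 − 2P − Q) − ¼ ln(1 − 2Q).
1 − 2P − Q = 0.851852, giving −½ ln(0.851852) = 0.080171.
1 − 2Q = 0.851852, giving −¼ ln(0.851852) = 0.040086.
d = 0.080171 + 0.040086 = 0.120257.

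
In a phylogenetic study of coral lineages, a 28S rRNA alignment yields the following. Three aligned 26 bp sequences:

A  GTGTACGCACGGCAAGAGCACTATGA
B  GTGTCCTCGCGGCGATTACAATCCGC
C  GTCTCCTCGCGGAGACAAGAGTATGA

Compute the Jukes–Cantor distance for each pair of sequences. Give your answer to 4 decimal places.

A–B: 11/26 sites differ → p ≈ 0.423077, d = −0.75 ln(1 − 0.564103) = 0.622762 ≈ 0.6228.
A–C: 10/26 sites differ → p ≈ 0.384615, d = −0.75 ln(1 − 0.51282) = 0.539341 ≈ 0.5393.
B–C: 9/26 sites differ → p ≈ 0.346154, d = −0.75 ln(1 − 0.461539) = 0.464280 ≈ 0.4643.

d(A,B) = 0.6228, d(A,C) = 0.5393, d(B,C) = 0.4643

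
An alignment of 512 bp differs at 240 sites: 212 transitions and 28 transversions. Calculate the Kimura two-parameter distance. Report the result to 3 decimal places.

1.101

P = 212/512 ≈ 0.414063 and Q = 28/512 ≈ 0.054688.
Under the Kimura two-parameter model, d = −½ ln(1 − 2P − Q) − ¼ ln(1 − 2Q).
1 − 2P − Q = 0.117186, giving −½ ln(0.117186) = 1.071996.
1 − 2Q = 0.890624, giving −¼ ln(0.890624) = 0.028958.
d = 1.071996 + 0.028958 = 1.100954.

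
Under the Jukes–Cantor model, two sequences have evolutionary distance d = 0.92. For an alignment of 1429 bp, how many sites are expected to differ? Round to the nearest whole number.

757

Invert JC69: p = (3/4)(1 − e^(−4d/3)) = 0.75 × (1 − e^(-1.226667)) = 0.75 × (1 − 0.293268) = 0.530049.
Expected differing sites = pL ≈ 0.530049 × 1429 = 757.440021 ≈ 757.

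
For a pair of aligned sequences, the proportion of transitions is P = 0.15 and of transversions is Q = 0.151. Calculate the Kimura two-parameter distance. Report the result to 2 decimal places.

0.39

Under the Kimura two-parameter model, d = −½ ln(1 − 2P − Q) − ¼ ln(1 − 2Q).
1 − 2P − Q = 0.549, giving −½ ln(0.549) = 0.299828.
1 − 2Q = 0.698, giving −¼ ln(0.698) = 0.089884.
d = 0.299828 + 0.089884 = 0.389712.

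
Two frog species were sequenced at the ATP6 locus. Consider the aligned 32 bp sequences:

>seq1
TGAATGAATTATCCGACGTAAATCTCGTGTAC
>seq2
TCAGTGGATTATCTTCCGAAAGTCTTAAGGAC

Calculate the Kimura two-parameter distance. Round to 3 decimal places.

0.531

Of 32 sites, 6 differences are transitions and 6 are transversions, so P = 6/32 = 0.1875 and Q = 6/32 = 0.1875.
Under the Kimura two-parameter model, d = −½ ln(1 − 2P − Q) − ¼ ln(1 − 2Q).
1 − 2P − Q = 0.4375, giving −½ ln(0.4375) = 0.413339.
1 − 2Q = 0.625, giving −¼ ln(0.625) = 0.117501.
d = 0.413339 + 0.117501 = 0.530840.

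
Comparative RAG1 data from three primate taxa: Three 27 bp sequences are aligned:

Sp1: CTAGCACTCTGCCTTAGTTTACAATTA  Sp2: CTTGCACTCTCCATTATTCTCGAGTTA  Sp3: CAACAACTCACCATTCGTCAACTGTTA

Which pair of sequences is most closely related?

Sp1 and Sp2

Sp1–Sp2: 8/27 differ, p = 0.296, d = 0.377.
Sp1–Sp3: 11/27 differ, p = 0.407, d = 0.588.
Sp2–Sp3: 11/27 differ, p = 0.407, d = 0.588.
The smallest distance is between Sp1 and Sp2.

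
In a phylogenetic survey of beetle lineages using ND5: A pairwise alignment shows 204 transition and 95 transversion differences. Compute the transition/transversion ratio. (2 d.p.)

2.15

R = 204/95 = 2.147368… ≈ 2.15 (to 2 d.p.).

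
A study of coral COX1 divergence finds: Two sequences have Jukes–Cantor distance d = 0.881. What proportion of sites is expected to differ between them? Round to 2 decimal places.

0.52

p = (3/4)(1 − e^(−4d/3)) = 0.75 × (1 − e^(-1.174667)) = 0.75 × (1 − 0.308922) = 0.518309.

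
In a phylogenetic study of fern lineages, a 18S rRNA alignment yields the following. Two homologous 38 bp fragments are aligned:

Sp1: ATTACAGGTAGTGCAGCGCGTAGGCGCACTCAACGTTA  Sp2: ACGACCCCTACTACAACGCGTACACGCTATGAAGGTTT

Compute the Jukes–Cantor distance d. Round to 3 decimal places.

0.560

The sequences differ at 15 of 38 sites, so p = 15/38 ≈ 0.394737.
d = −(3/4) ln(1 − 4p/3) = −0.75 ln(1 − 0.526316) = −0.75 ln(0.473684)
  = −0.75 × (-0.747215) = 0.560411 substitutions/site.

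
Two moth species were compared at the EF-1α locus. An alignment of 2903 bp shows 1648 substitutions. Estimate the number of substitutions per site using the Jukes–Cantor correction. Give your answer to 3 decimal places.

p = 1648/2903 ≈ 0.567689.
d = −(3/4) ln(1 − 4p/3) = −0.75 ln(1 − 0.756919) = −0.75 ln(0.243081)
  = −0.75 × (-1.414361) = 1.060771 substitutions/site.

1.061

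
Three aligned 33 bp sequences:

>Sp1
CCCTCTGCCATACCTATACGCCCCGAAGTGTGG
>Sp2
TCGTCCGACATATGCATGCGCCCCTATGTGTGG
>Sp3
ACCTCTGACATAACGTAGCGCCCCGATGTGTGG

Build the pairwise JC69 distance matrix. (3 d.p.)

d(Sp1,Sp2) = 0.388, d(Sp1,Sp3) = 0.293, d(Sp2,Sp3) = 0.339

Sp1–Sp2: 10/33 sites differ → p ≈ 0.30303, d = −0.75 ln(1 − 0.40404) = 0.388186 ≈ 0.388.
Sp1–Sp3: 8/33 sites differ → p ≈ 0.242424, d = −0.75 ln(1 − 0.323232) = 0.292820 ≈ 0.293.
Sp2–Sp3: 9/33 sites differ → p ≈ 0.272727, d = −0.75 ln(1 − 0.363636) = 0.338988 ≈ 0.339.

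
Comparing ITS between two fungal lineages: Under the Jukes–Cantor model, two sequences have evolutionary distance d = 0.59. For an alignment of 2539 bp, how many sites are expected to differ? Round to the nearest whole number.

1037

Invert JC69: p = (3/4)(1 − e^(−4d/3)) = 0.75 × (1 − e^(-0.786667)) = 0.75 × (1 − 0.455360) = 0.408480.
Expected differing sites = pL ≈ 0.408480 × 2539 = 1037.13072 ≈ 1037.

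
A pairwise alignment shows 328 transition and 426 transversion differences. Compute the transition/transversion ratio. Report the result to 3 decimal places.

0.770

R = 328/426 = 0.769953… ≈ 0.770 (to 3 d.p.).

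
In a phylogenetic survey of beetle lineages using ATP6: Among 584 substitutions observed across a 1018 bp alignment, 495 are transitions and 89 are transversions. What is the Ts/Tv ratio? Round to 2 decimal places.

R = 495/89 = 5.561797… ≈ 5.56 (to 2 d.p.).

5.56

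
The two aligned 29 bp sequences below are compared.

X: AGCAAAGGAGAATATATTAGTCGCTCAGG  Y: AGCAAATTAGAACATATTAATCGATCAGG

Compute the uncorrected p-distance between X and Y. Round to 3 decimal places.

0.172

The sequences differ at 5 of 29 positions (sites 7, 8, 13, 20, 24).
p = 5/29 = 0.172413… ≈ 0.172 (to 3 d.p.).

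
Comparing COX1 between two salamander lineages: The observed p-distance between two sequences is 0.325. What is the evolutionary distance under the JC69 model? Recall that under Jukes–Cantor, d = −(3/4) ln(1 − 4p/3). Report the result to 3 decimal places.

d = −(3/4) ln(1 − 4p/3) = −0.75 ln(1 − 0.433333) = −0.75 ln(0.566667)
  = −0.75 × (-0.567983) = 0.425987 substitutions/site.

0.426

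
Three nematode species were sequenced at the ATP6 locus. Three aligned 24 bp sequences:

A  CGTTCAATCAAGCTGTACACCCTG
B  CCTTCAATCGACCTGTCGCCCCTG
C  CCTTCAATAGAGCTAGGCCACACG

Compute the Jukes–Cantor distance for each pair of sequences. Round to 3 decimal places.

d(A,B) = 0.304, d(A,C) = 0.608, d(B,C) = 0.520

A–B: 6/24 sites differ → p = 0.25, d = −0.75 ln(1 − 0.333333) = 0.304098 ≈ 0.304.
A–C: 10/24 sites differ → p ≈ 0.416667, d = −0.75 ln(1 − 0.555556) = 0.608198 ≈ 0.608.
B–C: 9/24 sites differ → p = 0.375, d = −0.75 ln(1 − 0.5) = 0.519860 ≈ 0.520.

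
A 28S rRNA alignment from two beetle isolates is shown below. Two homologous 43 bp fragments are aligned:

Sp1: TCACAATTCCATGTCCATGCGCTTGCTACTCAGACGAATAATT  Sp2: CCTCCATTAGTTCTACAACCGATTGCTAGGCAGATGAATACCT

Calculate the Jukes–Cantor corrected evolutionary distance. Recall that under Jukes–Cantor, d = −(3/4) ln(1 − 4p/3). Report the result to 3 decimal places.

0.514

The sequences differ at 16 of 43 sites, so p = 16/43 ≈ 0.372093.
d = −(3/4) ln(1 − 4p/3) = −0.75 ln(1 − 0.496124) = −0.75 ln(0.503876)
  = −0.75 × (-0.685425) = 0.514069 substitutions/site.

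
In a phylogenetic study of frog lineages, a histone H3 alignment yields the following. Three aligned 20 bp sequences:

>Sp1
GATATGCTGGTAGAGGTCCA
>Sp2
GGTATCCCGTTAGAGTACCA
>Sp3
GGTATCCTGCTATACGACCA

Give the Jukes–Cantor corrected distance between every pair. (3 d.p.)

Sp1–Sp2: 6/20 sites differ → p = 0.3, d = −0.75 ln(1 − 0.4) = 0.383119 ≈ 0.383.
Sp1–Sp3: 6/20 sites differ → p = 0.3, d = −0.75 ln(1 − 0.4) = 0.383119 ≈ 0.383.
Sp2–Sp3: 5/20 sites differ → p = 0.25, d = −0.75 ln(1 − 0.333333) = 0.304098 ≈ 0.304.

d(Sp1,Sp2) = 0.383, d(Sp1,Sp3) = 0.383, d(Sp2,Sp3) = 0.304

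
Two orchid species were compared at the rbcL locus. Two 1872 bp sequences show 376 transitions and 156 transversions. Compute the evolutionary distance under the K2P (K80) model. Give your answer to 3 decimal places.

P = 376/1872 ≈ 0.200855 and Q = 156/1872 ≈ 0.083333.
Under the Kimura two-parameter model, d = −½ ln(1 − 2P − Q) − ¼ ln(1 − 2Q).
1 − 2P − Q = 0.514957, giving −½ ln(0.514957) = 0.331836.
1 − 2Q = 0.833334, giving −¼ ln(0.833334) = 0.045580.
d = 0.331836 + 0.045580 = 0.377416.

0.377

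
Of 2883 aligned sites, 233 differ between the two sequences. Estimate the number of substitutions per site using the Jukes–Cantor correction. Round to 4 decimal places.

p = 233/2883 ≈ 0.080819.
d = −(3/4) ln(1 − 4p/3) = −0.75 ln(1 − 0.107759) = −0.75 ln(0.892241)
  = −0.75 × (-0.114019) = 0.085514 substitutions/site.

0.0855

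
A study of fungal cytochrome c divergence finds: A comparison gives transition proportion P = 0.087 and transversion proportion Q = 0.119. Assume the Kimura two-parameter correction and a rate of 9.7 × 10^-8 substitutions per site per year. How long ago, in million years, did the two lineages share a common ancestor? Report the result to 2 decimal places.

1.24

Under the Kimura two-parameter model, d = −½ ln(1 − 2P − Q) − ¼ ln(1 − 2Q).
1 − 2P − Q = 0.707, giving −½ ln(0.707) = 0.173362.
1 − 2Q = 0.762, giving −¼ ln(0.762) = 0.067952.
d = 0.173362 + 0.067952 = 0.241314.
Under a molecular clock d = 2μt, so t = d/(2μ) = 0.241314 / (2 × 9.7 × 10^-8) = 1.24 million years.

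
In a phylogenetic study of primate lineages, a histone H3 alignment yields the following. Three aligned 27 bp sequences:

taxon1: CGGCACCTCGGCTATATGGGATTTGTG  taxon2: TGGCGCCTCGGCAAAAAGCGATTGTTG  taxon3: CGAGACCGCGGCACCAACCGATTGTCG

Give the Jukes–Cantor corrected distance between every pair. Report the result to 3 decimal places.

d(taxon1,taxon2) = 0.377, d(taxon1,taxon3) = 0.673, d(taxon2,taxon3) = 0.441

taxon1–taxon2: 8/27 sites differ → p ≈ 0.296296, d = −0.75 ln(1 − 0.395061) = 0.376971 ≈ 0.377.
taxon1–taxon3: 12/27 sites differ → p ≈ 0.444444, d = −0.75 ln(1 − 0.592592) = 0.673455 ≈ 0.673.
taxon2–taxon3: 9/27 sites differ → p ≈ 0.333333, d = −0.75 ln(1 − 0.444444) = 0.440839 ≈ 0.441.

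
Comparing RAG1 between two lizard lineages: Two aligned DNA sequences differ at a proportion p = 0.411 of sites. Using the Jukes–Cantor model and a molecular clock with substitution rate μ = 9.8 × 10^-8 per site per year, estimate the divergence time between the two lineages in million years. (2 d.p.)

3.04

d = −(3/4) ln(1 − 4p/3) = −0.75 ln(1 − 0.548) = −0.75 ln(0.452)
  = −0.75 × (-0.794073) = 0.595555 substitutions/site.
Under a molecular clock d = 2μt, so t = d/(2μ) = 0.595555 / (2 × 9.8 × 10^-8) = 3.04 million years.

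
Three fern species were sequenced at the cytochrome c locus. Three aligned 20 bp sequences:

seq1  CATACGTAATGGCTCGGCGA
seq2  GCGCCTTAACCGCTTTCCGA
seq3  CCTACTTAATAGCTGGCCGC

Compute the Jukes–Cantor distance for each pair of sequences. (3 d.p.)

d(seq1,seq2) = 0.824, d(seq1,seq3) = 0.383, d(seq2,seq3) = 0.572

seq1–seq2: 10/20 sites differ → p = 0.5, d = −0.75 ln(1 − 0.666667) = 0.823960 ≈ 0.824.
seq1–seq3: 6/20 sites differ → p = 0.3, d = −0.75 ln(1 − 0.4) = 0.383119 ≈ 0.383.
seq2–seq3: 8/20 sites differ → p = 0.4, d = −0.75 ln(1 − 0.533333) = 0.571605 ≈ 0.572.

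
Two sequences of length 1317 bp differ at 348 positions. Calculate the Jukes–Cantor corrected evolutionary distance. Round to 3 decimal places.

p = 348/1317 ≈ 0.264237.
d = −(3/4) ln(1 − 4p/3) = −0.75 ln(1 − 0.352316) = −0.75 ln(0.647684)
  = −0.75 × (-0.434352) = 0.325764 substitutions/site.

0.326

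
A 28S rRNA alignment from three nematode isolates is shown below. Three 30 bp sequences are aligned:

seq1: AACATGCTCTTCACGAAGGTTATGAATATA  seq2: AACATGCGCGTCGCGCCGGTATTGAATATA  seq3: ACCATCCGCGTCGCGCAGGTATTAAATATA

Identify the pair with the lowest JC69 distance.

seq2 and seq3

seq1–seq2: 7/30 differ, p = 0.233, d = 0.280.
seq1–seq3: 9/30 differ, p = 0.300, d = 0.383.
seq2–seq3: 4/30 differ, p = 0.133, d = 0.147.
The smallest distance is between seq2 and seq3.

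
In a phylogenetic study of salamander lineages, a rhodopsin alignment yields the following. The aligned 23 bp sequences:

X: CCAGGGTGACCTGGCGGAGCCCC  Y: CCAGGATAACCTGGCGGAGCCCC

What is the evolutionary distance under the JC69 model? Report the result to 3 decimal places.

0.092

The sequences differ at 2 of 23 sites (6, 8), so p = 2/23 ≈ 0.086957.
d = −(3/4) ln(1 − 4p/3) = −0.75 ln(1 − 0.115943) = −0.75 ln(0.884057)
  = −0.75 × (-0.123234) = 0.092426 substitutions/site.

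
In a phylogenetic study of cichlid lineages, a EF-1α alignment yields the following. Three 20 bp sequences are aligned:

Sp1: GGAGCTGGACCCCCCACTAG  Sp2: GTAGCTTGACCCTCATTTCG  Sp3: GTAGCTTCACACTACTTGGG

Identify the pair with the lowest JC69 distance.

Sp2 and Sp3

Sp1–Sp2: 7/20 differ, p = 0.350, d = 0.471.
Sp1–Sp3: 10/20 differ, p = 0.500, d = 0.824.
Sp2–Sp3: 6/20 differ, p = 0.300, d = 0.383.
The smallest distance is between Sp2 and Sp3.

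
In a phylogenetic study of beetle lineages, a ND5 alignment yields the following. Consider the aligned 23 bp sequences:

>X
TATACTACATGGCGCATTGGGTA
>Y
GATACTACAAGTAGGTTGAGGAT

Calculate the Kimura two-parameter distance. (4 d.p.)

0.7068

Of 23 sites, 1 differences are transitions and 9 are transversions, so P = 1/23 ≈ 0.043478 and Q = 9/23 ≈ 0.391304.
Under the Kimura two-parameter model, d = −½ ln(1 − 2P − Q) − ¼ ln(1 − 2Q).
1 − 2P − Q = 0.52174, giving −½ ln(0.52174) = 0.325293.
1 − 2Q = 0.217392, giving −¼ ln(0.217392) = 0.381513.
d = 0.325293 + 0.381513 = 0.706806.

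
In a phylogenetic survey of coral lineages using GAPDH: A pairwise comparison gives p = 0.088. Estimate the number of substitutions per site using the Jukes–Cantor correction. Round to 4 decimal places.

0.0936

d = −(3/4) ln(1 − 4p/3) = −0.75 ln(1 − 0.117333) = −0.75 ln(0.882667)
  = −0.75 × (-0.124807) = 0.093605 substitutions/site.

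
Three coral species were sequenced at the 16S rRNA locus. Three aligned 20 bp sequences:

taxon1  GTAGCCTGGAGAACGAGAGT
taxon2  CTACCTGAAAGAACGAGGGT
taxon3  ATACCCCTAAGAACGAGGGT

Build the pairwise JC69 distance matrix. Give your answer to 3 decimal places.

taxon1–taxon2: 7/20 sites differ → p = 0.35, d = −0.75 ln(1 − 0.466667) = 0.471457 ≈ 0.471.
taxon1–taxon3: 6/20 sites differ → p = 0.3, d = −0.75 ln(1 − 0.4) = 0.383119 ≈ 0.383.
taxon2–taxon3: 4/20 sites differ → p = 0.2, d = −0.75 ln(1 − 0.266667) = 0.232617 ≈ 0.233.

d(taxon1,taxon2) = 0.471, d(taxon1,taxon3) = 0.383, d(taxon2,taxon3) = 0.233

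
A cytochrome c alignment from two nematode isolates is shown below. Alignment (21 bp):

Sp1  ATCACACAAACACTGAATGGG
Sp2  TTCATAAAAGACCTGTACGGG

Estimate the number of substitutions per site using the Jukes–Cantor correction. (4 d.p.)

0.5319

The sequences differ at 8 of 21 sites (1, 5, 7, 10, 11, 12, 16, 18), so p = 8/21 ≈ 0.380952.
d = −(3/4) ln(1 − 4p/3) = −0.75 ln(1 − 0.507936) = −0.75 ln(0.492064)
  = −0.75 × (-0.709146) = 0.531860 substitutions/site.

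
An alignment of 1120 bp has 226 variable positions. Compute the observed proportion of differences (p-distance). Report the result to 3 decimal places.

0.202

p = 226/1120 = 0.201785… ≈ 0.202 (to 3 d.p.).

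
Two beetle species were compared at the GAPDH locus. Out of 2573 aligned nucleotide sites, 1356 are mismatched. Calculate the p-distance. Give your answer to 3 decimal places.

p = 1356/2573 = 0.527011… ≈ 0.527 (to 3 d.p.).

0.527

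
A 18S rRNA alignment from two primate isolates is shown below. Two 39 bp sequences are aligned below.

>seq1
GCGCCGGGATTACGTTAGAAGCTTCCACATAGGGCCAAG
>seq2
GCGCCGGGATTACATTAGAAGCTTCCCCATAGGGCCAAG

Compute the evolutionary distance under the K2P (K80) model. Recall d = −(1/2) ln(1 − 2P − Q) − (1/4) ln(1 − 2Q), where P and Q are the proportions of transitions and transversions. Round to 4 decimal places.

0.0532

Of 39 sites, 1 differences are transitions and 1 are transversions, so P = 1/39 ≈ 0.025641 and Q = 1/39 ≈ 0.025641.
Under the Kimura two-parameter model, d = −½ ln(1 − 2P − Q) − ¼ ln(1 − 2Q).
1 − 2P − Q = 0.923077, giving −½ ln(0.923077) = 0.040021.
1 − 2Q = 0.948718, giving −¼ ln(0.948718) = 0.013161.
d = 0.040021 + 0.013161 = 0.053182.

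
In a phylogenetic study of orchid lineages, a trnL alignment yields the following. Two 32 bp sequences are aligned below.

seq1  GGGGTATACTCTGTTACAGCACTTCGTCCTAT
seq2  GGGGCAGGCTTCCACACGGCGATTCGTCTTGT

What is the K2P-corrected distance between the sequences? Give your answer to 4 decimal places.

0.6535

Of 32 sites, 9 differences are transitions and 4 are transversions, so P = 9/32 = 0.28125 and Q = 4/32 = 0.125.
Under the Kimura two-parameter model, d = −½ ln(1 − 2P − Q) − ¼ ln(1 − 2Q).
1 − 2P − Q = 0.3125, giving −½ ln(0.3125) = 0.581575.
1 − 2Q = 0.75, giving −¼ ln(0.75) = 0.071921.
d = 0.581575 + 0.071921 = 0.653496.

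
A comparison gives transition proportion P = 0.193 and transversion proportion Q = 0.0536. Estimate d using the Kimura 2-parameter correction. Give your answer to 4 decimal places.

0.3179

Under the Kimura two-parameter model, d = −½ ln(1 − 2P − Q) − ¼ ln(1 − 2Q).
1 − 2P − Q = 0.5604, giving −½ ln(0.5604) = 0.289552.
1 − 2Q = 0.8928, giving −¼ ln(0.8928) = 0.028348.
d = 0.289552 + 0.028348 = 0.317900.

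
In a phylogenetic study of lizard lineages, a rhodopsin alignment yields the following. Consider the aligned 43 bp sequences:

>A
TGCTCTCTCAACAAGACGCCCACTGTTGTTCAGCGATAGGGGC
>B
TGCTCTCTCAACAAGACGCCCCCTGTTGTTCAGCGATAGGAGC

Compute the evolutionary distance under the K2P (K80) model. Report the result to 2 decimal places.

Of 43 sites, 1 differences are transitions and 1 are transversions, so P = 1/43 ≈ 0.023256 and Q = 1/43 ≈ 0.023256.
Under the Kimura two-parameter model, d = −½ ln(1 − 2P − Q) − ¼ ln(1 − 2Q).
1 − 2P − Q = 0.930232, giving −½ ln(0.930232) = 0.036161.
1 − 2Q = 0.953488, giving −¼ ln(0.953488) = 0.011907.
d = 0.036161 + 0.011907 = 0.048068.

0.05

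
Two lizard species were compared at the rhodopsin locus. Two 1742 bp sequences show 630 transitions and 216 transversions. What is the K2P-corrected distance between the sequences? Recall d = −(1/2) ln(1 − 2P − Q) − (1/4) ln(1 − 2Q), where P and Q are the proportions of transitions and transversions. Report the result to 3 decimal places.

P = 630/1742 ≈ 0.361653 and Q = 216/1742 ≈ 0.123995.
Under the Kimura two-parameter model, d = −½ ln(1 − 2P − Q) − ¼ ln(1 − 2Q).
1 − 2P − Q = 0.152699, giving −½ ln(0.152699) = 0.939643.
1 − 2Q = 0.75201, giving −¼ ln(0.75201) = 0.071251.
d = 0.939643 + 0.071251 = 1.010894.

1.011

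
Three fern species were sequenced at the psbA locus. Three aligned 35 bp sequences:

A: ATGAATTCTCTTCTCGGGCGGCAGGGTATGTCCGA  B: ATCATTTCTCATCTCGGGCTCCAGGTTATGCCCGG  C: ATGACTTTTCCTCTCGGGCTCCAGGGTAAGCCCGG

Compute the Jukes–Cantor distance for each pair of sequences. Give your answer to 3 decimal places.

A–B: 8/35 sites differ → p ≈ 0.228571, d = −0.75 ln(1 − 0.304761) = 0.272625 ≈ 0.273.
A–C: 8/35 sites differ → p ≈ 0.228571, d = −0.75 ln(1 − 0.304761) = 0.272625 ≈ 0.273.
B–C: 6/35 sites differ → p ≈ 0.171429, d = −0.75 ln(1 − 0.228572) = 0.194634 ≈ 0.195.

d(A,B) = 0.273, d(A,C) = 0.273, d(B,C) = 0.195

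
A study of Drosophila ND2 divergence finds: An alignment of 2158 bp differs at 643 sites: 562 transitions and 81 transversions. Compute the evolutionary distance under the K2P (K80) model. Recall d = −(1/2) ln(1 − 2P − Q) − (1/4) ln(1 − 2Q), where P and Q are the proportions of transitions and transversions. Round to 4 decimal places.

P = 562/2158 ≈ 0.260426 and Q = 81/2158 ≈ 0.037535.
Under the Kimura two-parameter model, d = −½ ln(1 − 2P − Q) − ¼ ln(1 − 2Q).
1 − 2P − Q = 0.441613, giving −½ ln(0.441613) = 0.408661.
1 − 2Q = 0.92493, giving −¼ ln(0.92493) = 0.019509.
d = 0.408661 + 0.019509 = 0.428170.

0.4282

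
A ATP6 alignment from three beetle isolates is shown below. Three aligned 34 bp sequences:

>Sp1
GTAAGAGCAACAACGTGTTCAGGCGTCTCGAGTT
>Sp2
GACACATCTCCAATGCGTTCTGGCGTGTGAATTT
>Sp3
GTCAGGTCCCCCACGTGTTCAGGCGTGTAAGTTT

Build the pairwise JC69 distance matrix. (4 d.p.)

d(Sp1,Sp2) = 0.5347, d(Sp1,Sp3) = 0.4234, d(Sp2,Sp3) = 0.3734

Sp1–Sp2: 13/34 sites differ → p ≈ 0.382353, d = −0.75 ln(1 − 0.509804) = 0.534712 ≈ 0.5347.
Sp1–Sp3: 11/34 sites differ → p ≈ 0.323529, d = −0.75 ln(1 − 0.431372) = 0.423397 ≈ 0.4234.
Sp2–Sp3: 10/34 sites differ → p ≈ 0.294118, d = −0.75 ln(1 − 0.392157) = 0.373379 ≈ 0.3734.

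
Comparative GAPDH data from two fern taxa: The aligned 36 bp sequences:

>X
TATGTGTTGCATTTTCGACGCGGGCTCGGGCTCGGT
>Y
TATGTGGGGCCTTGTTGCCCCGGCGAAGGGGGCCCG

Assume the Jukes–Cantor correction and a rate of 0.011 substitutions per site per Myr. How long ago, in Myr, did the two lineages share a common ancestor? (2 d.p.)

The sequences differ at 16 of 36 sites, so p = 16/36 ≈ 0.444444.
d = −(3/4) ln(1 − 4p/3) = −0.75 ln(1 − 0.592592) = −0.75 ln(0.407408)
  = −0.75 × (-0.897940) = 0.673455 substitutions/site.
Under a molecular clock d = 2μt, so t = d/(2μ) = 0.673455 / (2 × 0.011) = 30.61 Myr.

30.61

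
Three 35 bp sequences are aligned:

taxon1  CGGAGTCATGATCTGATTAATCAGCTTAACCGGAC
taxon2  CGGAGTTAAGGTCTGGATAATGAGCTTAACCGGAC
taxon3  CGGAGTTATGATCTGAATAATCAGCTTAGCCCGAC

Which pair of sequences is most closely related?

taxon1–taxon2: 6/35 differ, p = 0.171, d = 0.195.
taxon1–taxon3: 4/35 differ, p = 0.114, d = 0.124.
taxon2–taxon3: 6/35 differ, p = 0.171, d = 0.195.
The smallest distance is between taxon1 and taxon3.

taxon1 and taxon3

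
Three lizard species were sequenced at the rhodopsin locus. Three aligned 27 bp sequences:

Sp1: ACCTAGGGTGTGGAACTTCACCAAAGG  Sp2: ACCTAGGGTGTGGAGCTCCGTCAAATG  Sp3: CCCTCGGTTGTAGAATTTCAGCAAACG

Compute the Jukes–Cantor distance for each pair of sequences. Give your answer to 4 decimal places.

Sp1–Sp2: 5/27 sites differ → p ≈ 0.185185, d = −0.75 ln(1 − 0.246913) = 0.212681 ≈ 0.2127.
Sp1–Sp3: 7/27 sites differ → p ≈ 0.259259, d = −0.75 ln(1 − 0.345679) = 0.318118 ≈ 0.3181.
Sp2–Sp3: 10/27 sites differ → p ≈ 0.37037, d = −0.75 ln(1 − 0.493827) = 0.510658 ≈ 0.5107.

d(Sp1,Sp2) = 0.2127, d(Sp1,Sp3) = 0.3181, d(Sp2,Sp3) = 0.5107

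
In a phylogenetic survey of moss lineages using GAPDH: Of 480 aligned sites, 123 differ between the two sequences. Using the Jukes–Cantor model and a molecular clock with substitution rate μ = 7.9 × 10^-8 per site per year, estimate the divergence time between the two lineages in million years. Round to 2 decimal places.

p = 123/480 = 0.25625.
d = −(3/4) ln(1 − 4p/3) = −0.75 ln(1 − 0.341667) = −0.75 ln(0.658333)
  = −0.75 × (-0.418044) = 0.313533 substitutions/site.
Under a molecular clock d = 2μt, so t = d/(2μ) = 0.313533 / (2 × 7.9 × 10^-8) = 1.98 million years.

1.98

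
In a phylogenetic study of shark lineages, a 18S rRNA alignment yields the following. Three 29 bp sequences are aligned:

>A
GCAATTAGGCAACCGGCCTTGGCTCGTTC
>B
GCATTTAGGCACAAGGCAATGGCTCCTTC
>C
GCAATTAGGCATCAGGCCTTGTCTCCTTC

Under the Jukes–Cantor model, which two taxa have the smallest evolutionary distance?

A and C

A–B: 7/29 differ, p = 0.241, d = 0.291.
A–C: 4/29 differ, p = 0.138, d = 0.152.
B–C: 6/29 differ, p = 0.207, d = 0.242.
The smallest distance is between A and C.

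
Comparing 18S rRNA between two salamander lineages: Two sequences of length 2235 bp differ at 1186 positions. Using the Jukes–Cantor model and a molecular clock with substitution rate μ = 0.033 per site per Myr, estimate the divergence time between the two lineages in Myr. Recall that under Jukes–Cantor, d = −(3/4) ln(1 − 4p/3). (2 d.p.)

p = 1186/2235 ≈ 0.530649.
d = −(3/4) ln(1 − 4p/3) = −0.75 ln(1 − 0.707532) = −0.75 ln(0.292468)
  = −0.75 × (-1.229400) = 0.922050 substitutions/site.
Under a molecular clock d = 2μt, so t = d/(2μ) = 0.922050 / (2 × 0.033) = 13.97 Myr.

13.97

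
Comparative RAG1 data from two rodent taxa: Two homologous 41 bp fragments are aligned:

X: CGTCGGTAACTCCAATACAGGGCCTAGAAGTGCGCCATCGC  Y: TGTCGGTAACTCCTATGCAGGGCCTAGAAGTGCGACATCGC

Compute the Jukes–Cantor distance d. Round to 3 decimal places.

The sequences differ at 4 of 41 sites (1, 14, 17, 35), so p = 4/41 ≈ 0.097561.
d = −(3/4) ln(1 − 4p/3) = −0.75 ln(1 − 0.130081) = −0.75 ln(0.869919)
  = −0.75 × (-0.139355) = 0.104516 substitutions/site.

0.105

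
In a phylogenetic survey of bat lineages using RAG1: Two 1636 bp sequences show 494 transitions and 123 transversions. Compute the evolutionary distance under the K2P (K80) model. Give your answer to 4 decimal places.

0.6090

P = 494/1636 ≈ 0.301956 and Q = 123/1636 ≈ 0.075183.
Under the Kimura two-parameter model, d = −½ ln(1 − 2P − Q) − ¼ ln(1 − 2Q).
1 − 2P − Q = 0.320905, giving −½ ln(0.320905) = 0.568305.
1 − 2Q = 0.849634, giving −¼ ln(0.849634) = 0.040737.
d = 0.568305 + 0.040737 = 0.609042.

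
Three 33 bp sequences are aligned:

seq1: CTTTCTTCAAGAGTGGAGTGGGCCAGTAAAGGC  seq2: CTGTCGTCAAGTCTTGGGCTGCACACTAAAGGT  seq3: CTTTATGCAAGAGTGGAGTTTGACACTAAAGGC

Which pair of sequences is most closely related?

seq1 and seq3

seq1–seq2: 12/33 differ, p = 0.364, d = 0.497.
seq1–seq3: 6/33 differ, p = 0.182, d = 0.208.
seq2–seq3: 12/33 differ, p = 0.364, d = 0.497.
The smallest distance is between seq1 and seq3.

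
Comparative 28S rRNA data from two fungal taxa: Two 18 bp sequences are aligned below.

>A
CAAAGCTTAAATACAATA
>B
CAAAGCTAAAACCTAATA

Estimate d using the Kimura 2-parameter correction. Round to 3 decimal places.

Of 18 sites, 2 differences are transitions and 2 are transversions, so P = 2/18 ≈ 0.111111 and Q = 2/18 ≈ 0.111111.
Under the Kimura two-parameter model, d = −½ ln(1 − 2P − Q) − ¼ ln(1 − 2Q).
1 − 2P − Q = 0.666667, giving −½ ln(0.666667) = 0.202732.
1 − 2Q = 0.777778, giving −¼ ln(0.777778) = 0.062829.
d = 0.202732 + 0.062829 = 0.265561.

0.266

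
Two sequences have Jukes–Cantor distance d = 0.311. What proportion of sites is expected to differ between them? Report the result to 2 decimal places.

0.25

p = (3/4)(1 − e^(−4d/3)) = 0.75 × (1 − e^(-0.414667)) = 0.75 × (1 − 0.660560) = 0.254580.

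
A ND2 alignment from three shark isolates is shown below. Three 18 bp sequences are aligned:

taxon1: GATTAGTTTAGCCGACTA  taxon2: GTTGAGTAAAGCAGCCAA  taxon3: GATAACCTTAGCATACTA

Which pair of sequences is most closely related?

taxon1–taxon2: 7/18 differ, p = 0.389, d = 0.548.
taxon1–taxon3: 5/18 differ, p = 0.278, d = 0.347.
taxon2–taxon3: 9/18 differ, p = 0.500, d = 0.824.
The smallest distance is between taxon1 and taxon3.

taxon1 and taxon3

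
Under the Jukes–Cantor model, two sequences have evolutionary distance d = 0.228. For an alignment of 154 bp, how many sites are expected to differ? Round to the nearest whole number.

30

Invert JC69: p = (3/4)(1 − e^(−4d/3)) = 0.75 × (1 − e^(-0.304)) = 0.75 × (1 − 0.737861) = 0.196604.
Expected differing sites = pL ≈ 0.196604 × 154 = 30.277016 ≈ 30.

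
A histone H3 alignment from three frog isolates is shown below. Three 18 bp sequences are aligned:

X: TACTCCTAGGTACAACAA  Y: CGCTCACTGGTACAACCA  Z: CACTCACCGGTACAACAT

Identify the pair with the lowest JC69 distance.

X–Y: 6/18 differ, p = 0.333, d = 0.441.
X–Z: 5/18 differ, p = 0.278, d = 0.347.
Y–Z: 4/18 differ, p = 0.222, d = 0.264.
The smallest distance is between Y and Z.

Y and Z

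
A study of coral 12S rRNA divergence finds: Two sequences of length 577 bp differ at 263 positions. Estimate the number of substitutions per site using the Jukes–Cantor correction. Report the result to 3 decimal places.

p = 263/577 ≈ 0.455806.
d = −(3/4) ln(1 − 4p/3) = −0.75 ln(1 − 0.607741) = −0.75 ln(0.392259)
  = −0.75 × (-0.935833) = 0.701875 substitutions/site.

0.702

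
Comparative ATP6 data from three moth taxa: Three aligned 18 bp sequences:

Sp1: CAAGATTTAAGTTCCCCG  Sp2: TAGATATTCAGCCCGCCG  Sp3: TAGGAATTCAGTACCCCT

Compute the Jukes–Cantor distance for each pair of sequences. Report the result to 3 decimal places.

Sp1–Sp2: 9/18 sites differ → p = 0.5, d = −0.75 ln(1 − 0.666667) = 0.823960 ≈ 0.824.
Sp1–Sp3: 6/18 sites differ → p ≈ 0.333333, d = −0.75 ln(1 − 0.444444) = 0.440839 ≈ 0.441.
Sp2–Sp3: 6/18 sites differ → p ≈ 0.333333, d = −0.75 ln(1 − 0.444444) = 0.440839 ≈ 0.441.

d(Sp1,Sp2) = 0.824, d(Sp1,Sp3) = 0.441, d(Sp2,Sp3) = 0.441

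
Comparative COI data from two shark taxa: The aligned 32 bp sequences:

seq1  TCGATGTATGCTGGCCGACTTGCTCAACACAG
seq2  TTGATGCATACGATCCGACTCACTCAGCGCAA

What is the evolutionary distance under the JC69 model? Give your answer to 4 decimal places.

0.4598

The sequences differ at 11 of 32 sites, so p = 11/32 = 0.34375.
d = −(3/4) ln(1 − 4p/3) = −0.75 ln(1 − 0.458333) = −0.75 ln(0.541667)
  = −0.75 × (-0.613104) = 0.459828 substitutions/site.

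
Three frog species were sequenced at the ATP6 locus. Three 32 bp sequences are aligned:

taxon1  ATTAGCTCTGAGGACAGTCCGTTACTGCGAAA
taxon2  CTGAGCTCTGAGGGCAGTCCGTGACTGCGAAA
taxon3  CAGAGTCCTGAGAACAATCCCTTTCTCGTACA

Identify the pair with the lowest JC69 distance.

taxon1 and taxon2

taxon1–taxon2: 4/32 differ, p = 0.125, d = 0.137.
taxon1–taxon3: 13/32 differ, p = 0.406, d = 0.585.
taxon2–taxon3: 13/32 differ, p = 0.406, d = 0.585.
The smallest distance is between taxon1 and taxon2.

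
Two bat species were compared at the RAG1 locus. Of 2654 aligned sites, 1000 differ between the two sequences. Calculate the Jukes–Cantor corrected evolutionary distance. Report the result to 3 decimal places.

p = 1000/2654 ≈ 0.37679.
d = −(3/4) ln(1 − 4p/3) = −0.75 ln(1 − 0.502387) = −0.75 ln(0.497613)
  = −0.75 × (-0.697933) = 0.523450 substitutions/site.

0.523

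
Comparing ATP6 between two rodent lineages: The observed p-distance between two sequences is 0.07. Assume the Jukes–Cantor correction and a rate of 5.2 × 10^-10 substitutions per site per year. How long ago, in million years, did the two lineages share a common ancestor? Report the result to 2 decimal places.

d = −(3/4) ln(1 − 4p/3) = −0.75 ln(1 − 0.093333) = −0.75 ln(0.906667)
  = −0.75 × (-0.097980) = 0.073485 substitutions/site.
Under a molecular clock d = 2μt, so t = d/(2μ) = 0.073485 / (2 × 5.2 × 10^-10) = 70.66 million years.

70.66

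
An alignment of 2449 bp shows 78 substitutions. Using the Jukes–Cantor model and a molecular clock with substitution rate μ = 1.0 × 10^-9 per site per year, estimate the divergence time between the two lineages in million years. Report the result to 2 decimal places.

p = 78/2449 ≈ 0.03185.
d = −(3/4) ln(1 − 4p/3) = −0.75 ln(1 − 0.042467) = −0.75 ln(0.957533)
  = −0.75 × (-0.043395) = 0.032546 substitutions/site.
Under a molecular clock d = 2μt, so t = d/(2μ) = 0.032546 / (2 × 1.0 × 10^-9) = 16.27 million years.

16.27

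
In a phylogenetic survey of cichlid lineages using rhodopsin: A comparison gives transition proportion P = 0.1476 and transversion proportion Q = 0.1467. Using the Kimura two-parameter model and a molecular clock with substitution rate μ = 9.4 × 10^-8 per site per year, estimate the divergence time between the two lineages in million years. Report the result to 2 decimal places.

Under the Kimura two-parameter model, d = −½ ln(1 − 2P − Q) − ¼ ln(1 − 2Q).
1 − 2P − Q = 0.5581, giving −½ ln(0.5581) = 0.291609.
1 − 2Q = 0.7066, giving −¼ ln(0.7066) = 0.086823.
d = 0.291609 + 0.086823 = 0.378432.
Under a molecular clock d = 2μt, so t = d/(2μ) = 0.378432 / (2 × 9.4 × 10^-8) = 2.01 million years.

2.01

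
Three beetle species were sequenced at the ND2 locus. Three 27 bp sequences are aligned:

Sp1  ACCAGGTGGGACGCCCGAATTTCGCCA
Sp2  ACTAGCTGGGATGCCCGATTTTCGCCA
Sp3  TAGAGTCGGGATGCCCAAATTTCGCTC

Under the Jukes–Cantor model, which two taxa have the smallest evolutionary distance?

Sp1 and Sp2

Sp1–Sp2: 4/27 differ, p = 0.148, d = 0.165.
Sp1–Sp3: 9/27 differ, p = 0.333, d = 0.441.
Sp2–Sp3: 9/27 differ, p = 0.333, d = 0.441.
The smallest distance is between Sp1 and Sp2.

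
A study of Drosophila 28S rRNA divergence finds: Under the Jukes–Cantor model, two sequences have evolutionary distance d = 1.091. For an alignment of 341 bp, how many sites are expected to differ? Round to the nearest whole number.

Invert JC69: p = (3/4)(1 − e^(−4d/3)) = 0.75 × (1 − e^(-1.454667)) = 0.75 × (1 − 0.233478) = 0.574892.
Expected differing sites = pL ≈ 0.574892 × 341 = 196.038172 ≈ 196.

196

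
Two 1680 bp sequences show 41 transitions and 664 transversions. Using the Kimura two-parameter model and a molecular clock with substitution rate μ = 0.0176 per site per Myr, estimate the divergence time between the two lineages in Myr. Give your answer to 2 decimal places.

19.44

P = 41/1680 ≈ 0.024405 and Q = 664/1680 ≈ 0.395238.
Under the Kimura two-parameter model, d = −½ ln(1 − 2P − Q) − ¼ ln(1 − 2Q).
1 − 2P − Q = 0.555952, giving −½ ln(0.555952) = 0.293537.
1 − 2Q = 0.209524, giving −¼ ln(0.209524) = 0.390729.
d = 0.293537 + 0.390729 = 0.684266.
Under a molecular clock d = 2μt, so t = d/(2μ) = 0.684266 / (2 × 0.0176) = 19.44 Myr.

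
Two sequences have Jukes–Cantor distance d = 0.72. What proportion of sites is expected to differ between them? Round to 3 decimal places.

0.463

p = (3/4)(1 − e^(−4d/3)) = 0.75 × (1 − e^(-0.96)) = 0.75 × (1 − 0.382893) = 0.462830.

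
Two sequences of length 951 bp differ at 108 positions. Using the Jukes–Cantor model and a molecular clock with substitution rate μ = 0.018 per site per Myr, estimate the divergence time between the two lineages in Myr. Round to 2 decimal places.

3.42

p = 108/951 ≈ 0.113565.
d = −(3/4) ln(1 − 4p/3) = −0.75 ln(1 − 0.15142) = −0.75 ln(0.84858)
  = −0.75 × (-0.164191) = 0.123143 substitutions/site.
Under a molecular clock d = 2μt, so t = d/(2μ) = 0.123143 / (2 × 0.018) = 3.42 Myr.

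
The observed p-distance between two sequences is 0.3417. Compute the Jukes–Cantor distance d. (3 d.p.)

0.456

d = −(3/4) ln(1 − 4p/3) = −0.75 ln(1 − 0.4556) = −0.75 ln(0.5444)
  = −0.75 × (-0.608071) = 0.456053 substitutions/site.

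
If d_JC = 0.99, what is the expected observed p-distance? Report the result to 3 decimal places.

0.550

p = (3/4)(1 − e^(−4d/3)) = 0.75 × (1 − e^(-1.32)) = 0.75 × (1 − 0.267135) = 0.549649.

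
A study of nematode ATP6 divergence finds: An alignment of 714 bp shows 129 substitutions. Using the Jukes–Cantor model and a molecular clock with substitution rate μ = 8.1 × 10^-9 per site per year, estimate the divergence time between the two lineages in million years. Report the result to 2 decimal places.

12.76

p = 129/714 ≈ 0.180672.
d = −(3/4) ln(1 − 4p/3) = −0.75 ln(1 − 0.240896) = −0.75 ln(0.759104)
  = −0.75 × (-0.275616) = 0.206712 substitutions/site.
Under a molecular clock d = 2μt, so t = d/(2μ) = 0.206712 / (2 × 8.1 × 10^-9) = 12.76 million years.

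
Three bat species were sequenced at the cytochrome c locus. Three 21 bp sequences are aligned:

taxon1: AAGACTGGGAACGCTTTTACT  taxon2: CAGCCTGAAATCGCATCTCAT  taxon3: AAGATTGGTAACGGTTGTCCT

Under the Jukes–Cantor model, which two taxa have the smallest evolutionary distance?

taxon1–taxon2: 9/21 differ, p = 0.429, d = 0.635.
taxon1–taxon3: 5/21 differ, p = 0.238, d = 0.286.
taxon2–taxon3: 10/21 differ, p = 0.476, d = 0.756.
The smallest distance is between taxon1 and taxon3.

taxon1 and taxon3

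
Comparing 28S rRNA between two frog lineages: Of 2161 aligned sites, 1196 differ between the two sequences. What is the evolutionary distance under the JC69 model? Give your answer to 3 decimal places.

1.004

p = 1196/2161 ≈ 0.553447.
d = −(3/4) ln(1 − 4p/3) = −0.75 ln(1 − 0.737929) = −0.75 ln(0.262071)
  = −0.75 × (-1.339140) = 1.004355 substitutions/site.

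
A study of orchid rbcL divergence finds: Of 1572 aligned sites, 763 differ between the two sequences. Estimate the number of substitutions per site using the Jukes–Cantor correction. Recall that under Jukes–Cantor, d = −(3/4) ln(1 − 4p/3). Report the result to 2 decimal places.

p = 763/1572 ≈ 0.485369.
d = −(3/4) ln(1 − 4p/3) = −0.75 ln(1 − 0.647159) = −0.75 ln(0.352841)
  = −0.75 × (-1.041738) = 0.781304 substitutions/site.

0.78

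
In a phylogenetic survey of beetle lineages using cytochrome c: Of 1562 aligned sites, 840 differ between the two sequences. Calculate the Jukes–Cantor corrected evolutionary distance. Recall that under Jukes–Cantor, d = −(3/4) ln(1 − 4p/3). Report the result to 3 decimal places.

0.947

p = 840/1562 ≈ 0.537772.
d = −(3/4) ln(1 − 4p/3) = −0.75 ln(1 − 0.717029) = −0.75 ln(0.282971)
  = −0.75 × (-1.262411) = 0.946808 substitutions/site.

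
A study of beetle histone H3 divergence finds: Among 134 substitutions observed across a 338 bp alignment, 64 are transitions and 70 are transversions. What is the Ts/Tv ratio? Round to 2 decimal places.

R = 64/70 = 0.914285… ≈ 0.91 (to 2 d.p.).

0.91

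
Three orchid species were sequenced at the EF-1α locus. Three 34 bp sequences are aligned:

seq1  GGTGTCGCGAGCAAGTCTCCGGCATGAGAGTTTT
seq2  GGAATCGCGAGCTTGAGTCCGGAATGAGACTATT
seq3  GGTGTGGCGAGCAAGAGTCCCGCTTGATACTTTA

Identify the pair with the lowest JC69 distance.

seq1–seq2: 9/34 differ, p = 0.265, d = 0.326.
seq1–seq3: 8/34 differ, p = 0.235, d = 0.282.
seq2–seq3: 11/34 differ, p = 0.324, d = 0.423.
The smallest distance is between seq1 and seq3.

seq1 and seq3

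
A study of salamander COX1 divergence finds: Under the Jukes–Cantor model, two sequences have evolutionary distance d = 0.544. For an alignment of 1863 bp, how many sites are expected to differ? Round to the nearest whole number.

Invert JC69: p = (3/4)(1 − e^(−4d/3)) = 0.75 × (1 − e^(-0.725333)) = 0.75 × (1 − 0.484163) = 0.386878.
Expected differing sites = pL ≈ 0.386878 × 1863 = 720.753714 ≈ 721.

721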